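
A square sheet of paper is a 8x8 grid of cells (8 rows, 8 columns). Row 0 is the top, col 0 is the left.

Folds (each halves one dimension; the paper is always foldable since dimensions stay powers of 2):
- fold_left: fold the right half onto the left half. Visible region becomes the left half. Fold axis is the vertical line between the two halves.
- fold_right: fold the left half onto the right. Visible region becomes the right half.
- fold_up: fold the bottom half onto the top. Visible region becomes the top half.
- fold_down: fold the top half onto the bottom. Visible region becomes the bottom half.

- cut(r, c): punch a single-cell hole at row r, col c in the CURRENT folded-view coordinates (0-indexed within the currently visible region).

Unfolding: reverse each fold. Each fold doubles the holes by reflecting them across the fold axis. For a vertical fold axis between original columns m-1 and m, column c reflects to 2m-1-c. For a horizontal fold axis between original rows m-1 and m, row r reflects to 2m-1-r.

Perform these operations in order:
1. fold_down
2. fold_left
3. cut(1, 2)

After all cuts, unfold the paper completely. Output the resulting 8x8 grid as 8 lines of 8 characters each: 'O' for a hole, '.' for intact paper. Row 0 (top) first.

Answer: ........
........
..O..O..
........
........
..O..O..
........
........

Derivation:
Op 1 fold_down: fold axis h@4; visible region now rows[4,8) x cols[0,8) = 4x8
Op 2 fold_left: fold axis v@4; visible region now rows[4,8) x cols[0,4) = 4x4
Op 3 cut(1, 2): punch at orig (5,2); cuts so far [(5, 2)]; region rows[4,8) x cols[0,4) = 4x4
Unfold 1 (reflect across v@4): 2 holes -> [(5, 2), (5, 5)]
Unfold 2 (reflect across h@4): 4 holes -> [(2, 2), (2, 5), (5, 2), (5, 5)]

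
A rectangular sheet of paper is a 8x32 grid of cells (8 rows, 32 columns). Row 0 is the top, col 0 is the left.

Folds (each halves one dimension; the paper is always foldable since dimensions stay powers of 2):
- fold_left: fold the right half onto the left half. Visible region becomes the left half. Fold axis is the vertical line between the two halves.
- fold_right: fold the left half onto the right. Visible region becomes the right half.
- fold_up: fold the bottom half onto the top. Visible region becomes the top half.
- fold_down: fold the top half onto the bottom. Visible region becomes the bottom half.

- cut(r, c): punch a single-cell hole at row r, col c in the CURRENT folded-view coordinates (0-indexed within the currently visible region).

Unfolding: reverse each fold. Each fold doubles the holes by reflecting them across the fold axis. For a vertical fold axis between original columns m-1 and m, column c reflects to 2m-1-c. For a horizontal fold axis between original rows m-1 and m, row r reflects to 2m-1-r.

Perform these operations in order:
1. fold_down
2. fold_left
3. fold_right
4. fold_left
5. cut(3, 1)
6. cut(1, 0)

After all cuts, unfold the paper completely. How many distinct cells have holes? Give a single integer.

Answer: 32

Derivation:
Op 1 fold_down: fold axis h@4; visible region now rows[4,8) x cols[0,32) = 4x32
Op 2 fold_left: fold axis v@16; visible region now rows[4,8) x cols[0,16) = 4x16
Op 3 fold_right: fold axis v@8; visible region now rows[4,8) x cols[8,16) = 4x8
Op 4 fold_left: fold axis v@12; visible region now rows[4,8) x cols[8,12) = 4x4
Op 5 cut(3, 1): punch at orig (7,9); cuts so far [(7, 9)]; region rows[4,8) x cols[8,12) = 4x4
Op 6 cut(1, 0): punch at orig (5,8); cuts so far [(5, 8), (7, 9)]; region rows[4,8) x cols[8,12) = 4x4
Unfold 1 (reflect across v@12): 4 holes -> [(5, 8), (5, 15), (7, 9), (7, 14)]
Unfold 2 (reflect across v@8): 8 holes -> [(5, 0), (5, 7), (5, 8), (5, 15), (7, 1), (7, 6), (7, 9), (7, 14)]
Unfold 3 (reflect across v@16): 16 holes -> [(5, 0), (5, 7), (5, 8), (5, 15), (5, 16), (5, 23), (5, 24), (5, 31), (7, 1), (7, 6), (7, 9), (7, 14), (7, 17), (7, 22), (7, 25), (7, 30)]
Unfold 4 (reflect across h@4): 32 holes -> [(0, 1), (0, 6), (0, 9), (0, 14), (0, 17), (0, 22), (0, 25), (0, 30), (2, 0), (2, 7), (2, 8), (2, 15), (2, 16), (2, 23), (2, 24), (2, 31), (5, 0), (5, 7), (5, 8), (5, 15), (5, 16), (5, 23), (5, 24), (5, 31), (7, 1), (7, 6), (7, 9), (7, 14), (7, 17), (7, 22), (7, 25), (7, 30)]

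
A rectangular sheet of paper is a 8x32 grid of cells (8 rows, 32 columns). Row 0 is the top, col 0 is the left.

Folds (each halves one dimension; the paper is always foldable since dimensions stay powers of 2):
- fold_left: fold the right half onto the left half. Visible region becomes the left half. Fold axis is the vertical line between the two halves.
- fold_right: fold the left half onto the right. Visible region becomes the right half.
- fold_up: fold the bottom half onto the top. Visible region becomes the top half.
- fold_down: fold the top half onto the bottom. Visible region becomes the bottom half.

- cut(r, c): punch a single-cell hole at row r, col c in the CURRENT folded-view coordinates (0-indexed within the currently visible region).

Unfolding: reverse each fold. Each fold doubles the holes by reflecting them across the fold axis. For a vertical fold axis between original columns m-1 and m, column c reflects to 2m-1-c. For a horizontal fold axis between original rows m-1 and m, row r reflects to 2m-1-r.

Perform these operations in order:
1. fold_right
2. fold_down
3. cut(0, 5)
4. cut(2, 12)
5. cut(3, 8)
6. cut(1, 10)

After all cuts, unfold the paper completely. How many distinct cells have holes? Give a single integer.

Op 1 fold_right: fold axis v@16; visible region now rows[0,8) x cols[16,32) = 8x16
Op 2 fold_down: fold axis h@4; visible region now rows[4,8) x cols[16,32) = 4x16
Op 3 cut(0, 5): punch at orig (4,21); cuts so far [(4, 21)]; region rows[4,8) x cols[16,32) = 4x16
Op 4 cut(2, 12): punch at orig (6,28); cuts so far [(4, 21), (6, 28)]; region rows[4,8) x cols[16,32) = 4x16
Op 5 cut(3, 8): punch at orig (7,24); cuts so far [(4, 21), (6, 28), (7, 24)]; region rows[4,8) x cols[16,32) = 4x16
Op 6 cut(1, 10): punch at orig (5,26); cuts so far [(4, 21), (5, 26), (6, 28), (7, 24)]; region rows[4,8) x cols[16,32) = 4x16
Unfold 1 (reflect across h@4): 8 holes -> [(0, 24), (1, 28), (2, 26), (3, 21), (4, 21), (5, 26), (6, 28), (7, 24)]
Unfold 2 (reflect across v@16): 16 holes -> [(0, 7), (0, 24), (1, 3), (1, 28), (2, 5), (2, 26), (3, 10), (3, 21), (4, 10), (4, 21), (5, 5), (5, 26), (6, 3), (6, 28), (7, 7), (7, 24)]

Answer: 16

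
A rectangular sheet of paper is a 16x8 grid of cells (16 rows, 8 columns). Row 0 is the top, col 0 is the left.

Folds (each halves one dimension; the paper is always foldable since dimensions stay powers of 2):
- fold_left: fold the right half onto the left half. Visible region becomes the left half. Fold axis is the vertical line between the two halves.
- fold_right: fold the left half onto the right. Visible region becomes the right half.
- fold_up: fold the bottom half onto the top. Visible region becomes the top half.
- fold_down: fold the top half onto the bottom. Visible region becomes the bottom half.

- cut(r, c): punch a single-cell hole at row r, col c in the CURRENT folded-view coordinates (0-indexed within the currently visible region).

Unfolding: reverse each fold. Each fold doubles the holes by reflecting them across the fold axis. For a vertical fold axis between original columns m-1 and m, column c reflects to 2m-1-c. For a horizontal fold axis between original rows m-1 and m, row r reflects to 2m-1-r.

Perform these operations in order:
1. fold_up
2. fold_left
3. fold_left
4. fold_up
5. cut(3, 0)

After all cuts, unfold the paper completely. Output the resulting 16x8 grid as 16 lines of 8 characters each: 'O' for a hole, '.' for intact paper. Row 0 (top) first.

Op 1 fold_up: fold axis h@8; visible region now rows[0,8) x cols[0,8) = 8x8
Op 2 fold_left: fold axis v@4; visible region now rows[0,8) x cols[0,4) = 8x4
Op 3 fold_left: fold axis v@2; visible region now rows[0,8) x cols[0,2) = 8x2
Op 4 fold_up: fold axis h@4; visible region now rows[0,4) x cols[0,2) = 4x2
Op 5 cut(3, 0): punch at orig (3,0); cuts so far [(3, 0)]; region rows[0,4) x cols[0,2) = 4x2
Unfold 1 (reflect across h@4): 2 holes -> [(3, 0), (4, 0)]
Unfold 2 (reflect across v@2): 4 holes -> [(3, 0), (3, 3), (4, 0), (4, 3)]
Unfold 3 (reflect across v@4): 8 holes -> [(3, 0), (3, 3), (3, 4), (3, 7), (4, 0), (4, 3), (4, 4), (4, 7)]
Unfold 4 (reflect across h@8): 16 holes -> [(3, 0), (3, 3), (3, 4), (3, 7), (4, 0), (4, 3), (4, 4), (4, 7), (11, 0), (11, 3), (11, 4), (11, 7), (12, 0), (12, 3), (12, 4), (12, 7)]

Answer: ........
........
........
O..OO..O
O..OO..O
........
........
........
........
........
........
O..OO..O
O..OO..O
........
........
........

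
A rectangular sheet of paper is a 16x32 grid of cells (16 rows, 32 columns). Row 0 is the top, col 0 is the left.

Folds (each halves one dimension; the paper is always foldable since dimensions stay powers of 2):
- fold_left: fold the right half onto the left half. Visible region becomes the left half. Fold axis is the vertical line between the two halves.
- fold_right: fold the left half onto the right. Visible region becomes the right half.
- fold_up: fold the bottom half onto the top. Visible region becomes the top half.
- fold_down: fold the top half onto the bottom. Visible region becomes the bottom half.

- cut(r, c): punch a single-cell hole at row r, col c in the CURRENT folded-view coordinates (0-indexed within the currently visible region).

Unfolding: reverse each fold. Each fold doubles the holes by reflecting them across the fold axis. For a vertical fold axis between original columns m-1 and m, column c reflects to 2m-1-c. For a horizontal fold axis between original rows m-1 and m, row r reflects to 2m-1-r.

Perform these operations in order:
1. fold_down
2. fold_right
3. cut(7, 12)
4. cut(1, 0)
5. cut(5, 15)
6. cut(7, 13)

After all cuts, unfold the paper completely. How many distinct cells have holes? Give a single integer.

Op 1 fold_down: fold axis h@8; visible region now rows[8,16) x cols[0,32) = 8x32
Op 2 fold_right: fold axis v@16; visible region now rows[8,16) x cols[16,32) = 8x16
Op 3 cut(7, 12): punch at orig (15,28); cuts so far [(15, 28)]; region rows[8,16) x cols[16,32) = 8x16
Op 4 cut(1, 0): punch at orig (9,16); cuts so far [(9, 16), (15, 28)]; region rows[8,16) x cols[16,32) = 8x16
Op 5 cut(5, 15): punch at orig (13,31); cuts so far [(9, 16), (13, 31), (15, 28)]; region rows[8,16) x cols[16,32) = 8x16
Op 6 cut(7, 13): punch at orig (15,29); cuts so far [(9, 16), (13, 31), (15, 28), (15, 29)]; region rows[8,16) x cols[16,32) = 8x16
Unfold 1 (reflect across v@16): 8 holes -> [(9, 15), (9, 16), (13, 0), (13, 31), (15, 2), (15, 3), (15, 28), (15, 29)]
Unfold 2 (reflect across h@8): 16 holes -> [(0, 2), (0, 3), (0, 28), (0, 29), (2, 0), (2, 31), (6, 15), (6, 16), (9, 15), (9, 16), (13, 0), (13, 31), (15, 2), (15, 3), (15, 28), (15, 29)]

Answer: 16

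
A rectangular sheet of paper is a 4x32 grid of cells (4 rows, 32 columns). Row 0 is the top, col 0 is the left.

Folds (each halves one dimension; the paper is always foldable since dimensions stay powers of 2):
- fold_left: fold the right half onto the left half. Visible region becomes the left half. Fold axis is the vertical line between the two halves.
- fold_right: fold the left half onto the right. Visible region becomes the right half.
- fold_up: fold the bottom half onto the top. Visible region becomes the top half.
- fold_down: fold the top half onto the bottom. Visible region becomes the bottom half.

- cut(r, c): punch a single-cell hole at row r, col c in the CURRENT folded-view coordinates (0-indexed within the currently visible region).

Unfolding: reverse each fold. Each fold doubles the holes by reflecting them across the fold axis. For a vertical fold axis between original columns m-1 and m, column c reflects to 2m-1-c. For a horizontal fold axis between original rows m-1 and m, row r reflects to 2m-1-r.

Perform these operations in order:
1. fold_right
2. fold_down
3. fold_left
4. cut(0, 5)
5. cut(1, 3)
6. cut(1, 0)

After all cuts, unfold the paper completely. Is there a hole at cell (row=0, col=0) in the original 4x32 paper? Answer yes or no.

Answer: yes

Derivation:
Op 1 fold_right: fold axis v@16; visible region now rows[0,4) x cols[16,32) = 4x16
Op 2 fold_down: fold axis h@2; visible region now rows[2,4) x cols[16,32) = 2x16
Op 3 fold_left: fold axis v@24; visible region now rows[2,4) x cols[16,24) = 2x8
Op 4 cut(0, 5): punch at orig (2,21); cuts so far [(2, 21)]; region rows[2,4) x cols[16,24) = 2x8
Op 5 cut(1, 3): punch at orig (3,19); cuts so far [(2, 21), (3, 19)]; region rows[2,4) x cols[16,24) = 2x8
Op 6 cut(1, 0): punch at orig (3,16); cuts so far [(2, 21), (3, 16), (3, 19)]; region rows[2,4) x cols[16,24) = 2x8
Unfold 1 (reflect across v@24): 6 holes -> [(2, 21), (2, 26), (3, 16), (3, 19), (3, 28), (3, 31)]
Unfold 2 (reflect across h@2): 12 holes -> [(0, 16), (0, 19), (0, 28), (0, 31), (1, 21), (1, 26), (2, 21), (2, 26), (3, 16), (3, 19), (3, 28), (3, 31)]
Unfold 3 (reflect across v@16): 24 holes -> [(0, 0), (0, 3), (0, 12), (0, 15), (0, 16), (0, 19), (0, 28), (0, 31), (1, 5), (1, 10), (1, 21), (1, 26), (2, 5), (2, 10), (2, 21), (2, 26), (3, 0), (3, 3), (3, 12), (3, 15), (3, 16), (3, 19), (3, 28), (3, 31)]
Holes: [(0, 0), (0, 3), (0, 12), (0, 15), (0, 16), (0, 19), (0, 28), (0, 31), (1, 5), (1, 10), (1, 21), (1, 26), (2, 5), (2, 10), (2, 21), (2, 26), (3, 0), (3, 3), (3, 12), (3, 15), (3, 16), (3, 19), (3, 28), (3, 31)]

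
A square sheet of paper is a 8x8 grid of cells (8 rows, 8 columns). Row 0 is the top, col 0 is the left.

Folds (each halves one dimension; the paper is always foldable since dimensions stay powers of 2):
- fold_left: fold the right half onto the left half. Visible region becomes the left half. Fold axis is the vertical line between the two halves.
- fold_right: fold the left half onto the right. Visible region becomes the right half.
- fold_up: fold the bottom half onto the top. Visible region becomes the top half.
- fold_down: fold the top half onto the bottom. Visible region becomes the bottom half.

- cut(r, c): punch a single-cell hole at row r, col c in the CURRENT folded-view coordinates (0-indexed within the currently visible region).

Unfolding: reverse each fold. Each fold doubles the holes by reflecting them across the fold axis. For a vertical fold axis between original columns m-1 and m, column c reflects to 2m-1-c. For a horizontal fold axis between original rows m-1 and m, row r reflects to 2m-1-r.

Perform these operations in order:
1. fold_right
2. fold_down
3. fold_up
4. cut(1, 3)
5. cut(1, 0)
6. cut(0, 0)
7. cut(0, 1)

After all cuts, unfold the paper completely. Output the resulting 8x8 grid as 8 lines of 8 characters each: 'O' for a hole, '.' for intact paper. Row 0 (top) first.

Op 1 fold_right: fold axis v@4; visible region now rows[0,8) x cols[4,8) = 8x4
Op 2 fold_down: fold axis h@4; visible region now rows[4,8) x cols[4,8) = 4x4
Op 3 fold_up: fold axis h@6; visible region now rows[4,6) x cols[4,8) = 2x4
Op 4 cut(1, 3): punch at orig (5,7); cuts so far [(5, 7)]; region rows[4,6) x cols[4,8) = 2x4
Op 5 cut(1, 0): punch at orig (5,4); cuts so far [(5, 4), (5, 7)]; region rows[4,6) x cols[4,8) = 2x4
Op 6 cut(0, 0): punch at orig (4,4); cuts so far [(4, 4), (5, 4), (5, 7)]; region rows[4,6) x cols[4,8) = 2x4
Op 7 cut(0, 1): punch at orig (4,5); cuts so far [(4, 4), (4, 5), (5, 4), (5, 7)]; region rows[4,6) x cols[4,8) = 2x4
Unfold 1 (reflect across h@6): 8 holes -> [(4, 4), (4, 5), (5, 4), (5, 7), (6, 4), (6, 7), (7, 4), (7, 5)]
Unfold 2 (reflect across h@4): 16 holes -> [(0, 4), (0, 5), (1, 4), (1, 7), (2, 4), (2, 7), (3, 4), (3, 5), (4, 4), (4, 5), (5, 4), (5, 7), (6, 4), (6, 7), (7, 4), (7, 5)]
Unfold 3 (reflect across v@4): 32 holes -> [(0, 2), (0, 3), (0, 4), (0, 5), (1, 0), (1, 3), (1, 4), (1, 7), (2, 0), (2, 3), (2, 4), (2, 7), (3, 2), (3, 3), (3, 4), (3, 5), (4, 2), (4, 3), (4, 4), (4, 5), (5, 0), (5, 3), (5, 4), (5, 7), (6, 0), (6, 3), (6, 4), (6, 7), (7, 2), (7, 3), (7, 4), (7, 5)]

Answer: ..OOOO..
O..OO..O
O..OO..O
..OOOO..
..OOOO..
O..OO..O
O..OO..O
..OOOO..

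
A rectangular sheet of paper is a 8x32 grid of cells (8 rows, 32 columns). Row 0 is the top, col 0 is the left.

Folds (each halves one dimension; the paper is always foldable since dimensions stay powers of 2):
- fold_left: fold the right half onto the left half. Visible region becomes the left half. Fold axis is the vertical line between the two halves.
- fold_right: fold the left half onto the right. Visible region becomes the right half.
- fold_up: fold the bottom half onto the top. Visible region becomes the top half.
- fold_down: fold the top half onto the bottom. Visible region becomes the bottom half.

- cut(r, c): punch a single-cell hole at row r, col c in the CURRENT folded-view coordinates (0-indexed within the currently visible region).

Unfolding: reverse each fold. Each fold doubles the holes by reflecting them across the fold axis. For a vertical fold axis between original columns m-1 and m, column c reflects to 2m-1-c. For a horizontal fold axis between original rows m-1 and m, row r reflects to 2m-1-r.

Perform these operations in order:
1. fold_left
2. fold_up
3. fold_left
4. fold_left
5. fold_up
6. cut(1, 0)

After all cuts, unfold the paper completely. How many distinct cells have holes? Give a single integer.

Op 1 fold_left: fold axis v@16; visible region now rows[0,8) x cols[0,16) = 8x16
Op 2 fold_up: fold axis h@4; visible region now rows[0,4) x cols[0,16) = 4x16
Op 3 fold_left: fold axis v@8; visible region now rows[0,4) x cols[0,8) = 4x8
Op 4 fold_left: fold axis v@4; visible region now rows[0,4) x cols[0,4) = 4x4
Op 5 fold_up: fold axis h@2; visible region now rows[0,2) x cols[0,4) = 2x4
Op 6 cut(1, 0): punch at orig (1,0); cuts so far [(1, 0)]; region rows[0,2) x cols[0,4) = 2x4
Unfold 1 (reflect across h@2): 2 holes -> [(1, 0), (2, 0)]
Unfold 2 (reflect across v@4): 4 holes -> [(1, 0), (1, 7), (2, 0), (2, 7)]
Unfold 3 (reflect across v@8): 8 holes -> [(1, 0), (1, 7), (1, 8), (1, 15), (2, 0), (2, 7), (2, 8), (2, 15)]
Unfold 4 (reflect across h@4): 16 holes -> [(1, 0), (1, 7), (1, 8), (1, 15), (2, 0), (2, 7), (2, 8), (2, 15), (5, 0), (5, 7), (5, 8), (5, 15), (6, 0), (6, 7), (6, 8), (6, 15)]
Unfold 5 (reflect across v@16): 32 holes -> [(1, 0), (1, 7), (1, 8), (1, 15), (1, 16), (1, 23), (1, 24), (1, 31), (2, 0), (2, 7), (2, 8), (2, 15), (2, 16), (2, 23), (2, 24), (2, 31), (5, 0), (5, 7), (5, 8), (5, 15), (5, 16), (5, 23), (5, 24), (5, 31), (6, 0), (6, 7), (6, 8), (6, 15), (6, 16), (6, 23), (6, 24), (6, 31)]

Answer: 32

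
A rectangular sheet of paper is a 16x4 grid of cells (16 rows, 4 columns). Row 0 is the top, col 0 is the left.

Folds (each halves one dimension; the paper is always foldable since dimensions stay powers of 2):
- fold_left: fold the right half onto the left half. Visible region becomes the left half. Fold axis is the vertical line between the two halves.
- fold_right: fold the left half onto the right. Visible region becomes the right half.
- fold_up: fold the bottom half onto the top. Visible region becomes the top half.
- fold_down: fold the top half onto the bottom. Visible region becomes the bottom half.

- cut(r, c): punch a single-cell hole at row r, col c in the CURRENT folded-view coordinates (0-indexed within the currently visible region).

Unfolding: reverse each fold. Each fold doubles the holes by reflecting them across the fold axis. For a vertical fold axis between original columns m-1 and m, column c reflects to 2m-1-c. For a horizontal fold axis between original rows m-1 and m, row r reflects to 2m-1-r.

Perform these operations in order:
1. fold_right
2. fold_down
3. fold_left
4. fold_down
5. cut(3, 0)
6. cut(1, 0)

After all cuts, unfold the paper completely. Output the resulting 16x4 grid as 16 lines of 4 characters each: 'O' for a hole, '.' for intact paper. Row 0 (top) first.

Op 1 fold_right: fold axis v@2; visible region now rows[0,16) x cols[2,4) = 16x2
Op 2 fold_down: fold axis h@8; visible region now rows[8,16) x cols[2,4) = 8x2
Op 3 fold_left: fold axis v@3; visible region now rows[8,16) x cols[2,3) = 8x1
Op 4 fold_down: fold axis h@12; visible region now rows[12,16) x cols[2,3) = 4x1
Op 5 cut(3, 0): punch at orig (15,2); cuts so far [(15, 2)]; region rows[12,16) x cols[2,3) = 4x1
Op 6 cut(1, 0): punch at orig (13,2); cuts so far [(13, 2), (15, 2)]; region rows[12,16) x cols[2,3) = 4x1
Unfold 1 (reflect across h@12): 4 holes -> [(8, 2), (10, 2), (13, 2), (15, 2)]
Unfold 2 (reflect across v@3): 8 holes -> [(8, 2), (8, 3), (10, 2), (10, 3), (13, 2), (13, 3), (15, 2), (15, 3)]
Unfold 3 (reflect across h@8): 16 holes -> [(0, 2), (0, 3), (2, 2), (2, 3), (5, 2), (5, 3), (7, 2), (7, 3), (8, 2), (8, 3), (10, 2), (10, 3), (13, 2), (13, 3), (15, 2), (15, 3)]
Unfold 4 (reflect across v@2): 32 holes -> [(0, 0), (0, 1), (0, 2), (0, 3), (2, 0), (2, 1), (2, 2), (2, 3), (5, 0), (5, 1), (5, 2), (5, 3), (7, 0), (7, 1), (7, 2), (7, 3), (8, 0), (8, 1), (8, 2), (8, 3), (10, 0), (10, 1), (10, 2), (10, 3), (13, 0), (13, 1), (13, 2), (13, 3), (15, 0), (15, 1), (15, 2), (15, 3)]

Answer: OOOO
....
OOOO
....
....
OOOO
....
OOOO
OOOO
....
OOOO
....
....
OOOO
....
OOOO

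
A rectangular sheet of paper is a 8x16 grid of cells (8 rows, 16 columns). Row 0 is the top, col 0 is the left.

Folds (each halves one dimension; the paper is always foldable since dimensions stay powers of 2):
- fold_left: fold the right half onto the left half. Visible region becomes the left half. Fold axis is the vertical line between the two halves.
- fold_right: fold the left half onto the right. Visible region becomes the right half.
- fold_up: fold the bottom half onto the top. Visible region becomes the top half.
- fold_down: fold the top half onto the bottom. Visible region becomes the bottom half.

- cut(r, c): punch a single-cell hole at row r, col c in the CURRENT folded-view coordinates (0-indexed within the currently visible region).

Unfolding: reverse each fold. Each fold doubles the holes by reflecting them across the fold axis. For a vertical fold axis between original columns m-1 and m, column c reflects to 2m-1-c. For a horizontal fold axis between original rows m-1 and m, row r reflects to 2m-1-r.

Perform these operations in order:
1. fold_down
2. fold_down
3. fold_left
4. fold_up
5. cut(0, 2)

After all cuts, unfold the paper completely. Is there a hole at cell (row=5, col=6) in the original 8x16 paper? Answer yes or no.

Answer: no

Derivation:
Op 1 fold_down: fold axis h@4; visible region now rows[4,8) x cols[0,16) = 4x16
Op 2 fold_down: fold axis h@6; visible region now rows[6,8) x cols[0,16) = 2x16
Op 3 fold_left: fold axis v@8; visible region now rows[6,8) x cols[0,8) = 2x8
Op 4 fold_up: fold axis h@7; visible region now rows[6,7) x cols[0,8) = 1x8
Op 5 cut(0, 2): punch at orig (6,2); cuts so far [(6, 2)]; region rows[6,7) x cols[0,8) = 1x8
Unfold 1 (reflect across h@7): 2 holes -> [(6, 2), (7, 2)]
Unfold 2 (reflect across v@8): 4 holes -> [(6, 2), (6, 13), (7, 2), (7, 13)]
Unfold 3 (reflect across h@6): 8 holes -> [(4, 2), (4, 13), (5, 2), (5, 13), (6, 2), (6, 13), (7, 2), (7, 13)]
Unfold 4 (reflect across h@4): 16 holes -> [(0, 2), (0, 13), (1, 2), (1, 13), (2, 2), (2, 13), (3, 2), (3, 13), (4, 2), (4, 13), (5, 2), (5, 13), (6, 2), (6, 13), (7, 2), (7, 13)]
Holes: [(0, 2), (0, 13), (1, 2), (1, 13), (2, 2), (2, 13), (3, 2), (3, 13), (4, 2), (4, 13), (5, 2), (5, 13), (6, 2), (6, 13), (7, 2), (7, 13)]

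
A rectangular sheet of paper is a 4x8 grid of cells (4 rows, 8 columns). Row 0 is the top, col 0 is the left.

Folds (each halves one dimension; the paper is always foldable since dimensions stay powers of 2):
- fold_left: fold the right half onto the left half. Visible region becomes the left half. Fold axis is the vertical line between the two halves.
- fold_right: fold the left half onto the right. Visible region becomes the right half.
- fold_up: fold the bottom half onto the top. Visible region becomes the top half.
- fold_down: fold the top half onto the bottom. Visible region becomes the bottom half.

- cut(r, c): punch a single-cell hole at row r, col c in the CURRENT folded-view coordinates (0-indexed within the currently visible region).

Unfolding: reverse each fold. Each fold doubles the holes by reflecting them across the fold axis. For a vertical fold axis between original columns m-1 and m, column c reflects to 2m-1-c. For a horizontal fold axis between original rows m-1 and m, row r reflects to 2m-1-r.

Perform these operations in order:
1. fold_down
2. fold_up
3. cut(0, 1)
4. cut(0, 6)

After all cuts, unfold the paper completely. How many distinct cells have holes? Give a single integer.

Answer: 8

Derivation:
Op 1 fold_down: fold axis h@2; visible region now rows[2,4) x cols[0,8) = 2x8
Op 2 fold_up: fold axis h@3; visible region now rows[2,3) x cols[0,8) = 1x8
Op 3 cut(0, 1): punch at orig (2,1); cuts so far [(2, 1)]; region rows[2,3) x cols[0,8) = 1x8
Op 4 cut(0, 6): punch at orig (2,6); cuts so far [(2, 1), (2, 6)]; region rows[2,3) x cols[0,8) = 1x8
Unfold 1 (reflect across h@3): 4 holes -> [(2, 1), (2, 6), (3, 1), (3, 6)]
Unfold 2 (reflect across h@2): 8 holes -> [(0, 1), (0, 6), (1, 1), (1, 6), (2, 1), (2, 6), (3, 1), (3, 6)]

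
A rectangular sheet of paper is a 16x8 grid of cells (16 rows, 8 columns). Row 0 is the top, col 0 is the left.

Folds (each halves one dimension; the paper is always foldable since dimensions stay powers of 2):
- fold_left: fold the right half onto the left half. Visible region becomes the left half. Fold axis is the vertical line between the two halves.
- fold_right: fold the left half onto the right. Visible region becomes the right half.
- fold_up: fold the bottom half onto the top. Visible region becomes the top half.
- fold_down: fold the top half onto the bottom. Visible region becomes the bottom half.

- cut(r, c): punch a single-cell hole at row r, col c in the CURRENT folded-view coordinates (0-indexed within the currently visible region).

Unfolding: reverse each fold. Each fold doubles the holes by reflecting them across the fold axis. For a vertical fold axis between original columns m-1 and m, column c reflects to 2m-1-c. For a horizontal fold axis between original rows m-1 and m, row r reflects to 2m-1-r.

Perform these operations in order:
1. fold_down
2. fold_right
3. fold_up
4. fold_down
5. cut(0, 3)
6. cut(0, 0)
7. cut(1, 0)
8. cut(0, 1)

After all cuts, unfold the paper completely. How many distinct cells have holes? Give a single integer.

Op 1 fold_down: fold axis h@8; visible region now rows[8,16) x cols[0,8) = 8x8
Op 2 fold_right: fold axis v@4; visible region now rows[8,16) x cols[4,8) = 8x4
Op 3 fold_up: fold axis h@12; visible region now rows[8,12) x cols[4,8) = 4x4
Op 4 fold_down: fold axis h@10; visible region now rows[10,12) x cols[4,8) = 2x4
Op 5 cut(0, 3): punch at orig (10,7); cuts so far [(10, 7)]; region rows[10,12) x cols[4,8) = 2x4
Op 6 cut(0, 0): punch at orig (10,4); cuts so far [(10, 4), (10, 7)]; region rows[10,12) x cols[4,8) = 2x4
Op 7 cut(1, 0): punch at orig (11,4); cuts so far [(10, 4), (10, 7), (11, 4)]; region rows[10,12) x cols[4,8) = 2x4
Op 8 cut(0, 1): punch at orig (10,5); cuts so far [(10, 4), (10, 5), (10, 7), (11, 4)]; region rows[10,12) x cols[4,8) = 2x4
Unfold 1 (reflect across h@10): 8 holes -> [(8, 4), (9, 4), (9, 5), (9, 7), (10, 4), (10, 5), (10, 7), (11, 4)]
Unfold 2 (reflect across h@12): 16 holes -> [(8, 4), (9, 4), (9, 5), (9, 7), (10, 4), (10, 5), (10, 7), (11, 4), (12, 4), (13, 4), (13, 5), (13, 7), (14, 4), (14, 5), (14, 7), (15, 4)]
Unfold 3 (reflect across v@4): 32 holes -> [(8, 3), (8, 4), (9, 0), (9, 2), (9, 3), (9, 4), (9, 5), (9, 7), (10, 0), (10, 2), (10, 3), (10, 4), (10, 5), (10, 7), (11, 3), (11, 4), (12, 3), (12, 4), (13, 0), (13, 2), (13, 3), (13, 4), (13, 5), (13, 7), (14, 0), (14, 2), (14, 3), (14, 4), (14, 5), (14, 7), (15, 3), (15, 4)]
Unfold 4 (reflect across h@8): 64 holes -> [(0, 3), (0, 4), (1, 0), (1, 2), (1, 3), (1, 4), (1, 5), (1, 7), (2, 0), (2, 2), (2, 3), (2, 4), (2, 5), (2, 7), (3, 3), (3, 4), (4, 3), (4, 4), (5, 0), (5, 2), (5, 3), (5, 4), (5, 5), (5, 7), (6, 0), (6, 2), (6, 3), (6, 4), (6, 5), (6, 7), (7, 3), (7, 4), (8, 3), (8, 4), (9, 0), (9, 2), (9, 3), (9, 4), (9, 5), (9, 7), (10, 0), (10, 2), (10, 3), (10, 4), (10, 5), (10, 7), (11, 3), (11, 4), (12, 3), (12, 4), (13, 0), (13, 2), (13, 3), (13, 4), (13, 5), (13, 7), (14, 0), (14, 2), (14, 3), (14, 4), (14, 5), (14, 7), (15, 3), (15, 4)]

Answer: 64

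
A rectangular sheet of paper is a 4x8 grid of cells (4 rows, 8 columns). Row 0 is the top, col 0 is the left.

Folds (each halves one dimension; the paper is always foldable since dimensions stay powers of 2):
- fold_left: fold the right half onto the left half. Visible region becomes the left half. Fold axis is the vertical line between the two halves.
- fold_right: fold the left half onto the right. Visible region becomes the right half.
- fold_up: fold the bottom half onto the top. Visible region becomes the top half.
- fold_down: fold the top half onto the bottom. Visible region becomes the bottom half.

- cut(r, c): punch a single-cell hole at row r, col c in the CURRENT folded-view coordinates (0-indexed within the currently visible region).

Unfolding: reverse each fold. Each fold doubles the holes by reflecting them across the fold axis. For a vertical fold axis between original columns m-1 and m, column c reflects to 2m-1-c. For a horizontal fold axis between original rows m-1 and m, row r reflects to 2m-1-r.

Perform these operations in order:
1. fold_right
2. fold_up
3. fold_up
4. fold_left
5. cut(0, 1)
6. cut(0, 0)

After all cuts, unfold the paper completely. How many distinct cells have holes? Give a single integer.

Answer: 32

Derivation:
Op 1 fold_right: fold axis v@4; visible region now rows[0,4) x cols[4,8) = 4x4
Op 2 fold_up: fold axis h@2; visible region now rows[0,2) x cols[4,8) = 2x4
Op 3 fold_up: fold axis h@1; visible region now rows[0,1) x cols[4,8) = 1x4
Op 4 fold_left: fold axis v@6; visible region now rows[0,1) x cols[4,6) = 1x2
Op 5 cut(0, 1): punch at orig (0,5); cuts so far [(0, 5)]; region rows[0,1) x cols[4,6) = 1x2
Op 6 cut(0, 0): punch at orig (0,4); cuts so far [(0, 4), (0, 5)]; region rows[0,1) x cols[4,6) = 1x2
Unfold 1 (reflect across v@6): 4 holes -> [(0, 4), (0, 5), (0, 6), (0, 7)]
Unfold 2 (reflect across h@1): 8 holes -> [(0, 4), (0, 5), (0, 6), (0, 7), (1, 4), (1, 5), (1, 6), (1, 7)]
Unfold 3 (reflect across h@2): 16 holes -> [(0, 4), (0, 5), (0, 6), (0, 7), (1, 4), (1, 5), (1, 6), (1, 7), (2, 4), (2, 5), (2, 6), (2, 7), (3, 4), (3, 5), (3, 6), (3, 7)]
Unfold 4 (reflect across v@4): 32 holes -> [(0, 0), (0, 1), (0, 2), (0, 3), (0, 4), (0, 5), (0, 6), (0, 7), (1, 0), (1, 1), (1, 2), (1, 3), (1, 4), (1, 5), (1, 6), (1, 7), (2, 0), (2, 1), (2, 2), (2, 3), (2, 4), (2, 5), (2, 6), (2, 7), (3, 0), (3, 1), (3, 2), (3, 3), (3, 4), (3, 5), (3, 6), (3, 7)]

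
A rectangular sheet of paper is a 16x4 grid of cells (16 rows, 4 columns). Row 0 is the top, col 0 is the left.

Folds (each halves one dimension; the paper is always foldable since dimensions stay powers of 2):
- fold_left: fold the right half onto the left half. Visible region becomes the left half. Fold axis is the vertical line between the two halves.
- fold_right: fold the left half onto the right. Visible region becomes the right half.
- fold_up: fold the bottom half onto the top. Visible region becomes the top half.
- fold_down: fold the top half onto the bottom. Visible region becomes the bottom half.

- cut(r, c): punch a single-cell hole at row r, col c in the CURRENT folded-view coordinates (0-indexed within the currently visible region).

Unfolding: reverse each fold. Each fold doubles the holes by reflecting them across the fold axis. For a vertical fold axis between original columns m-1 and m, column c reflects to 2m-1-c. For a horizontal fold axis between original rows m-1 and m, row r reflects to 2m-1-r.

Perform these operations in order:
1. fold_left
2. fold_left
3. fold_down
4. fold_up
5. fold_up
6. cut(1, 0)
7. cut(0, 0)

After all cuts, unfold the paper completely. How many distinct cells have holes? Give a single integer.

Op 1 fold_left: fold axis v@2; visible region now rows[0,16) x cols[0,2) = 16x2
Op 2 fold_left: fold axis v@1; visible region now rows[0,16) x cols[0,1) = 16x1
Op 3 fold_down: fold axis h@8; visible region now rows[8,16) x cols[0,1) = 8x1
Op 4 fold_up: fold axis h@12; visible region now rows[8,12) x cols[0,1) = 4x1
Op 5 fold_up: fold axis h@10; visible region now rows[8,10) x cols[0,1) = 2x1
Op 6 cut(1, 0): punch at orig (9,0); cuts so far [(9, 0)]; region rows[8,10) x cols[0,1) = 2x1
Op 7 cut(0, 0): punch at orig (8,0); cuts so far [(8, 0), (9, 0)]; region rows[8,10) x cols[0,1) = 2x1
Unfold 1 (reflect across h@10): 4 holes -> [(8, 0), (9, 0), (10, 0), (11, 0)]
Unfold 2 (reflect across h@12): 8 holes -> [(8, 0), (9, 0), (10, 0), (11, 0), (12, 0), (13, 0), (14, 0), (15, 0)]
Unfold 3 (reflect across h@8): 16 holes -> [(0, 0), (1, 0), (2, 0), (3, 0), (4, 0), (5, 0), (6, 0), (7, 0), (8, 0), (9, 0), (10, 0), (11, 0), (12, 0), (13, 0), (14, 0), (15, 0)]
Unfold 4 (reflect across v@1): 32 holes -> [(0, 0), (0, 1), (1, 0), (1, 1), (2, 0), (2, 1), (3, 0), (3, 1), (4, 0), (4, 1), (5, 0), (5, 1), (6, 0), (6, 1), (7, 0), (7, 1), (8, 0), (8, 1), (9, 0), (9, 1), (10, 0), (10, 1), (11, 0), (11, 1), (12, 0), (12, 1), (13, 0), (13, 1), (14, 0), (14, 1), (15, 0), (15, 1)]
Unfold 5 (reflect across v@2): 64 holes -> [(0, 0), (0, 1), (0, 2), (0, 3), (1, 0), (1, 1), (1, 2), (1, 3), (2, 0), (2, 1), (2, 2), (2, 3), (3, 0), (3, 1), (3, 2), (3, 3), (4, 0), (4, 1), (4, 2), (4, 3), (5, 0), (5, 1), (5, 2), (5, 3), (6, 0), (6, 1), (6, 2), (6, 3), (7, 0), (7, 1), (7, 2), (7, 3), (8, 0), (8, 1), (8, 2), (8, 3), (9, 0), (9, 1), (9, 2), (9, 3), (10, 0), (10, 1), (10, 2), (10, 3), (11, 0), (11, 1), (11, 2), (11, 3), (12, 0), (12, 1), (12, 2), (12, 3), (13, 0), (13, 1), (13, 2), (13, 3), (14, 0), (14, 1), (14, 2), (14, 3), (15, 0), (15, 1), (15, 2), (15, 3)]

Answer: 64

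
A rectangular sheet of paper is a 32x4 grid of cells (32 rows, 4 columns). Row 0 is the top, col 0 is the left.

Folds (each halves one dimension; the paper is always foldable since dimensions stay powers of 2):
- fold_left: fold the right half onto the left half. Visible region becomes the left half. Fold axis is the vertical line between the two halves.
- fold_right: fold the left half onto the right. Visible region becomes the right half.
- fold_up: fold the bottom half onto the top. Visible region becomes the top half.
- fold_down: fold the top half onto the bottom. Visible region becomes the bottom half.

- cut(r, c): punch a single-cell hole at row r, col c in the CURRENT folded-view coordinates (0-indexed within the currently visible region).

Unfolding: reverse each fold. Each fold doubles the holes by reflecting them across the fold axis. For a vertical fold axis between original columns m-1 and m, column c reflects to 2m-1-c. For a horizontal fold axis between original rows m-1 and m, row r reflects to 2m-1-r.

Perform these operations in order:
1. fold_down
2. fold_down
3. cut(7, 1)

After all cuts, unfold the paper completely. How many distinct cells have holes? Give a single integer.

Answer: 4

Derivation:
Op 1 fold_down: fold axis h@16; visible region now rows[16,32) x cols[0,4) = 16x4
Op 2 fold_down: fold axis h@24; visible region now rows[24,32) x cols[0,4) = 8x4
Op 3 cut(7, 1): punch at orig (31,1); cuts so far [(31, 1)]; region rows[24,32) x cols[0,4) = 8x4
Unfold 1 (reflect across h@24): 2 holes -> [(16, 1), (31, 1)]
Unfold 2 (reflect across h@16): 4 holes -> [(0, 1), (15, 1), (16, 1), (31, 1)]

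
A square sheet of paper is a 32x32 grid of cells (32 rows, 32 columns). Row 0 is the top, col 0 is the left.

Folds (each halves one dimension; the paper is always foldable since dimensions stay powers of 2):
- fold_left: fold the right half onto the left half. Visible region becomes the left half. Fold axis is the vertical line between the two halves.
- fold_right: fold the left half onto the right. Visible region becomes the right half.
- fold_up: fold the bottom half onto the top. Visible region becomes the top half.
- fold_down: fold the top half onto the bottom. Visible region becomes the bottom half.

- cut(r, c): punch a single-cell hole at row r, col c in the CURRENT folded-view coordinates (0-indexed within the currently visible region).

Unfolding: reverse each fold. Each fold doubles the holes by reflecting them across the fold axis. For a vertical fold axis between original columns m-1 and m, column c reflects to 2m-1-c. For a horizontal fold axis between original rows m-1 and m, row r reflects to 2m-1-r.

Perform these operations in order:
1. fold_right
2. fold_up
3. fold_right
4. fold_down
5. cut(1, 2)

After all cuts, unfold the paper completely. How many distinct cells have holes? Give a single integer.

Op 1 fold_right: fold axis v@16; visible region now rows[0,32) x cols[16,32) = 32x16
Op 2 fold_up: fold axis h@16; visible region now rows[0,16) x cols[16,32) = 16x16
Op 3 fold_right: fold axis v@24; visible region now rows[0,16) x cols[24,32) = 16x8
Op 4 fold_down: fold axis h@8; visible region now rows[8,16) x cols[24,32) = 8x8
Op 5 cut(1, 2): punch at orig (9,26); cuts so far [(9, 26)]; region rows[8,16) x cols[24,32) = 8x8
Unfold 1 (reflect across h@8): 2 holes -> [(6, 26), (9, 26)]
Unfold 2 (reflect across v@24): 4 holes -> [(6, 21), (6, 26), (9, 21), (9, 26)]
Unfold 3 (reflect across h@16): 8 holes -> [(6, 21), (6, 26), (9, 21), (9, 26), (22, 21), (22, 26), (25, 21), (25, 26)]
Unfold 4 (reflect across v@16): 16 holes -> [(6, 5), (6, 10), (6, 21), (6, 26), (9, 5), (9, 10), (9, 21), (9, 26), (22, 5), (22, 10), (22, 21), (22, 26), (25, 5), (25, 10), (25, 21), (25, 26)]

Answer: 16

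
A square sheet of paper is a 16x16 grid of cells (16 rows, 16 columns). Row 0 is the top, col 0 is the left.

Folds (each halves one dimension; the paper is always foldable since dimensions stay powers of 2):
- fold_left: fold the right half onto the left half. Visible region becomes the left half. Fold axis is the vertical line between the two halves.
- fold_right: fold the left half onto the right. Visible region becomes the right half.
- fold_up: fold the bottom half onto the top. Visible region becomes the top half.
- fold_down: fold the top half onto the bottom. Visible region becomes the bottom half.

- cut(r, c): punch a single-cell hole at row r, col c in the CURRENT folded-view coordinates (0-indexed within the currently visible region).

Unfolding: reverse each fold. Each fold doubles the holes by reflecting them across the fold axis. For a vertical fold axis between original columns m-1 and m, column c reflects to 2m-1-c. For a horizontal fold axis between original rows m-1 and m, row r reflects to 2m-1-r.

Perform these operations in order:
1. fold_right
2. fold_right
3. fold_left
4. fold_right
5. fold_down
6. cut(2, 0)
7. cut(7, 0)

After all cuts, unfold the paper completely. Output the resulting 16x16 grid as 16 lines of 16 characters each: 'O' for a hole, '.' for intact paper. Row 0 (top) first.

Op 1 fold_right: fold axis v@8; visible region now rows[0,16) x cols[8,16) = 16x8
Op 2 fold_right: fold axis v@12; visible region now rows[0,16) x cols[12,16) = 16x4
Op 3 fold_left: fold axis v@14; visible region now rows[0,16) x cols[12,14) = 16x2
Op 4 fold_right: fold axis v@13; visible region now rows[0,16) x cols[13,14) = 16x1
Op 5 fold_down: fold axis h@8; visible region now rows[8,16) x cols[13,14) = 8x1
Op 6 cut(2, 0): punch at orig (10,13); cuts so far [(10, 13)]; region rows[8,16) x cols[13,14) = 8x1
Op 7 cut(7, 0): punch at orig (15,13); cuts so far [(10, 13), (15, 13)]; region rows[8,16) x cols[13,14) = 8x1
Unfold 1 (reflect across h@8): 4 holes -> [(0, 13), (5, 13), (10, 13), (15, 13)]
Unfold 2 (reflect across v@13): 8 holes -> [(0, 12), (0, 13), (5, 12), (5, 13), (10, 12), (10, 13), (15, 12), (15, 13)]
Unfold 3 (reflect across v@14): 16 holes -> [(0, 12), (0, 13), (0, 14), (0, 15), (5, 12), (5, 13), (5, 14), (5, 15), (10, 12), (10, 13), (10, 14), (10, 15), (15, 12), (15, 13), (15, 14), (15, 15)]
Unfold 4 (reflect across v@12): 32 holes -> [(0, 8), (0, 9), (0, 10), (0, 11), (0, 12), (0, 13), (0, 14), (0, 15), (5, 8), (5, 9), (5, 10), (5, 11), (5, 12), (5, 13), (5, 14), (5, 15), (10, 8), (10, 9), (10, 10), (10, 11), (10, 12), (10, 13), (10, 14), (10, 15), (15, 8), (15, 9), (15, 10), (15, 11), (15, 12), (15, 13), (15, 14), (15, 15)]
Unfold 5 (reflect across v@8): 64 holes -> [(0, 0), (0, 1), (0, 2), (0, 3), (0, 4), (0, 5), (0, 6), (0, 7), (0, 8), (0, 9), (0, 10), (0, 11), (0, 12), (0, 13), (0, 14), (0, 15), (5, 0), (5, 1), (5, 2), (5, 3), (5, 4), (5, 5), (5, 6), (5, 7), (5, 8), (5, 9), (5, 10), (5, 11), (5, 12), (5, 13), (5, 14), (5, 15), (10, 0), (10, 1), (10, 2), (10, 3), (10, 4), (10, 5), (10, 6), (10, 7), (10, 8), (10, 9), (10, 10), (10, 11), (10, 12), (10, 13), (10, 14), (10, 15), (15, 0), (15, 1), (15, 2), (15, 3), (15, 4), (15, 5), (15, 6), (15, 7), (15, 8), (15, 9), (15, 10), (15, 11), (15, 12), (15, 13), (15, 14), (15, 15)]

Answer: OOOOOOOOOOOOOOOO
................
................
................
................
OOOOOOOOOOOOOOOO
................
................
................
................
OOOOOOOOOOOOOOOO
................
................
................
................
OOOOOOOOOOOOOOOO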